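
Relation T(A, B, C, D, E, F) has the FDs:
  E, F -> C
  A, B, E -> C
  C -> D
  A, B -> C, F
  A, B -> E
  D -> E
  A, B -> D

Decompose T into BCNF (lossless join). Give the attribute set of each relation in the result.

{A, B, E, F}; {C, D}; {C, F}; {D, E}

Candidate key of the original relation: {A, B}.
In {A, B, C, D, E, F}, {E, F} is not a superkey ({E, F}⁺ restricted to this set is {C, D, E, F}), so split on E, F -> C, D into {C, D, E, F} and {A, B, E, F}.
In {C, D, E, F}, {C} is not a superkey ({C}⁺ restricted to this set is {C, D, E}), so split on C -> D, E into {C, D, E} and {C, F}.
In {C, D, E}, {D} is not a superkey ({D}⁺ restricted to this set is {D, E}), so split on D -> E into {D, E} and {C, D}.
{D, E} has no BCNF violation.
{C, D} has no BCNF violation.
{C, F} has no BCNF violation.
{A, B, E, F} has no BCNF violation.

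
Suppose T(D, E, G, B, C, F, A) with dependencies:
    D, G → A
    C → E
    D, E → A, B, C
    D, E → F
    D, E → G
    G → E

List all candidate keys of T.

{D} never appears on the right of any FD, so every key must include it.
Closure of {C, D} is {A, B, C, D, E, F, G}, the whole schema; {C, D} is a candidate key.
Closure of {D, E} is {A, B, C, D, E, F, G}, the whole schema; {D, E} is a candidate key.
Closure of {D, G} is {A, B, C, D, E, F, G}, the whole schema; {D, G} is a candidate key.
These are minimal and exhaustive — every other superkey contains one of them.

{C, D}, {D, E}, {D, G}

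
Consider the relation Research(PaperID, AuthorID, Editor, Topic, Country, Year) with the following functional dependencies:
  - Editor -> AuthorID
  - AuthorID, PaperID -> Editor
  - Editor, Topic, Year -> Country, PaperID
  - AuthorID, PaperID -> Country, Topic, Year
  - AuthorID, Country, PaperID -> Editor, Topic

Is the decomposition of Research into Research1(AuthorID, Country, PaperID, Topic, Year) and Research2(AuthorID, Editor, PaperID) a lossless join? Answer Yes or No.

Common attributes: {AuthorID, PaperID}; their closure is {AuthorID, Country, Editor, PaperID, Topic, Year}.
This includes all of Research1, so the common attributes are a superkey of Research1 — the join is lossless.

Yes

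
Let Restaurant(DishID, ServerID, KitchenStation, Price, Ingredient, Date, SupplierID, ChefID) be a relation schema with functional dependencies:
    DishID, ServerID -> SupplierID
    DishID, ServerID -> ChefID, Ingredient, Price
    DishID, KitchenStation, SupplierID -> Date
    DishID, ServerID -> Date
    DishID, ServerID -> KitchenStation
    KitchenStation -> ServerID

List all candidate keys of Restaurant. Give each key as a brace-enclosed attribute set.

{DishID} never appears on the right of any FD, so every key must include it.
{DishID, KitchenStation}⁺ = {ChefID, Date, DishID, Ingredient, KitchenStation, Price, ServerID, SupplierID}, which is every attribute, so {DishID, KitchenStation} is a candidate key.
{DishID, ServerID}⁺ = {ChefID, Date, DishID, Ingredient, KitchenStation, Price, ServerID, SupplierID}, which is every attribute, so {DishID, ServerID} is a candidate key.
These are minimal and exhaustive — every other superkey contains one of them.

{DishID, KitchenStation}, {DishID, ServerID}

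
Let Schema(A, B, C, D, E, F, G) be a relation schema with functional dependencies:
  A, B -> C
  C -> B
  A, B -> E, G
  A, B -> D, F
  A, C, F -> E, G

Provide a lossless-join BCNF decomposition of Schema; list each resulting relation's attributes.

{A, C, D, E, F, G}; {B, C}

Candidate keys of the original relation: {A, B}, {A, C}.
In {A, B, C, D, E, F, G}, {C} is not a superkey ({C}⁺ restricted to this set is {B, C}), so split on C -> B into {B, C} and {A, C, D, E, F, G}.
{B, C} has no BCNF violation.
{A, C, D, E, F, G} has no BCNF violation.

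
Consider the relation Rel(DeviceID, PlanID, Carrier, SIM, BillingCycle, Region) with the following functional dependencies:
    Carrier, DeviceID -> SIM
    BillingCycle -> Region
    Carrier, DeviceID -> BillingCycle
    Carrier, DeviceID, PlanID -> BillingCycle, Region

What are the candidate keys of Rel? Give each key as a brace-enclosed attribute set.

{Carrier, DeviceID, PlanID} never appear on the right of any FD, so every key must include all of them.
{Carrier, DeviceID, PlanID} is a candidate key since {Carrier, DeviceID, PlanID}⁺ = {BillingCycle, Carrier, DeviceID, PlanID, Region, SIM} covers every attribute.
Every other attribute set either contains this one or has a smaller closure.

{Carrier, DeviceID, PlanID}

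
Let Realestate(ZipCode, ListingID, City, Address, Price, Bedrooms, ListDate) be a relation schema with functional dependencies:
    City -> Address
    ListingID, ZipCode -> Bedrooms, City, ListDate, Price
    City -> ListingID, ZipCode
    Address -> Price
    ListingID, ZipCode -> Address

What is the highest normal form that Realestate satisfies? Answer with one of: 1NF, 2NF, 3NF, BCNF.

Candidate keys: {City}, {ListingID, ZipCode}. Prime attributes: {City, ListingID, ZipCode}.
Address -> Price: {Address}⁺ = {Address, Price}, which is not all of the attributes, so the left side is not a superkey — BCNF is violated.
Because {Price} is non-prime and the left side of Address -> Price is not a superkey, the relation is not in 3NF.
Checking every proper subset of each key, none determines a non-prime attribute — 2NF is satisfied.

2NF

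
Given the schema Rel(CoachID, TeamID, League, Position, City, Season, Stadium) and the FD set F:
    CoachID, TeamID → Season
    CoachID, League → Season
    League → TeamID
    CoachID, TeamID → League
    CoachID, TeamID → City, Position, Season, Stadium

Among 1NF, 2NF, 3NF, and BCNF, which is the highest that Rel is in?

Candidate keys: {CoachID, League}, {CoachID, TeamID}. Prime attributes: {CoachID, League, TeamID}.
League → TeamID: {League}⁺ = {League, TeamID}, which is not all of the attributes, so the left side is not a superkey — BCNF is violated.
But every attribute on its right side ({TeamID}) is prime, and the same holds for every other non-superkey FD, so 3NF still holds.

3NF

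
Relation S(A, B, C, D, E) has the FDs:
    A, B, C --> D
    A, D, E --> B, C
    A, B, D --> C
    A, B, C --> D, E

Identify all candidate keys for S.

{A, B, C}, {A, B, D}, {A, D, E}

{A} never appears on the right of any FD, so every key must include it.
{A, B, C}⁺ = {A, B, C, D, E} — all of the relation — so {A, B, C} is a candidate key.
{A, B, D}⁺ = {A, B, C, D, E} — all of the relation — so {A, B, D} is a candidate key.
{A, D, E}⁺ = {A, B, C, D, E} — all of the relation — so {A, D, E} is a candidate key.
Any other superkey properly contains one of these, so there are no further candidate keys.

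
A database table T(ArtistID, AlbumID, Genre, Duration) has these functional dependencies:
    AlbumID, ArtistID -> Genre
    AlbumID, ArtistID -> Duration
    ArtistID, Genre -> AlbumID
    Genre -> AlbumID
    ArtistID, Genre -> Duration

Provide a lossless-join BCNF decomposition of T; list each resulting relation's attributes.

{AlbumID, Genre}; {ArtistID, Duration, Genre}

Candidate keys of the original relation: {AlbumID, ArtistID}, {ArtistID, Genre}.
{AlbumID, ArtistID, Duration, Genre}: {Genre} determines {AlbumID, Genre} here but is not a superkey — split on Genre -> AlbumID, giving {AlbumID, Genre} and {ArtistID, Duration, Genre}.
{AlbumID, Genre}: every determinant is a superkey — BCNF.
{ArtistID, Duration, Genre}: every determinant is a superkey — BCNF.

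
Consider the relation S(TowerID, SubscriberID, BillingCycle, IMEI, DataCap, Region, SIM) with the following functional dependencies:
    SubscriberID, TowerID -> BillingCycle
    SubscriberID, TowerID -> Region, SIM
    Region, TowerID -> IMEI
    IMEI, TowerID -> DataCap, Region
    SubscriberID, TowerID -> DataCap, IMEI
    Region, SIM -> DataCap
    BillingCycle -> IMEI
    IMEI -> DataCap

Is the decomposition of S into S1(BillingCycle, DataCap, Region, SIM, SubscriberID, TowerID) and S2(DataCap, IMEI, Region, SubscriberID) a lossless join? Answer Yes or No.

No

S1 ∩ S2 = {DataCap, Region, SubscriberID}; its closure under F is {DataCap, Region, SubscriberID}.
The closure covers neither S1 nor S2 entirely; the join is not lossless.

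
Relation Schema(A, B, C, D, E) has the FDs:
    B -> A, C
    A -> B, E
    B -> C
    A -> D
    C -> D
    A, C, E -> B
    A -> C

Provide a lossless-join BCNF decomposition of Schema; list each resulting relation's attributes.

{A, B, C, E}; {C, D}

Candidate keys of the original relation: {A}, {B}.
In {A, B, C, D, E}, {C} is not a superkey ({C}⁺ restricted to this set is {C, D}), so split on C -> D into {C, D} and {A, B, C, E}.
{C, D}: every determinant is a superkey — BCNF.
{A, B, C, E}: every determinant is a superkey — BCNF.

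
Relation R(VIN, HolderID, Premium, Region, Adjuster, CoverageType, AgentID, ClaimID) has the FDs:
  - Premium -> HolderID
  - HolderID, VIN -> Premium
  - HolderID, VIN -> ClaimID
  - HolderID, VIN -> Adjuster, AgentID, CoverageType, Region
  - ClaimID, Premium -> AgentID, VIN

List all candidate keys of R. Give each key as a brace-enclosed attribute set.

{ClaimID, Premium}, {HolderID, VIN}, {Premium, VIN}

{ClaimID, Premium}⁺ = {Adjuster, AgentID, ClaimID, CoverageType, HolderID, Premium, Region, VIN}, which is every attribute, so {ClaimID, Premium} is a candidate key.
{HolderID, VIN}⁺ = {Adjuster, AgentID, ClaimID, CoverageType, HolderID, Premium, Region, VIN}, which is every attribute, so {HolderID, VIN} is a candidate key.
{Premium, VIN}⁺ = {Adjuster, AgentID, ClaimID, CoverageType, HolderID, Premium, Region, VIN}, which is every attribute, so {Premium, VIN} is a candidate key.
Any other superkey properly contains one of these, so there are no further candidate keys.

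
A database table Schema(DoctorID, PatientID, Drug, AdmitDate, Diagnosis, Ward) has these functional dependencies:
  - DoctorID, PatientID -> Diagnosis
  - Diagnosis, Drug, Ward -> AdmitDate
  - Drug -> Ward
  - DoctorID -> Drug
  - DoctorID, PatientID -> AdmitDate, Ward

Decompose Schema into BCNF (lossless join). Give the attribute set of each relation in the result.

{AdmitDate, Diagnosis, Drug}; {Diagnosis, DoctorID, PatientID}; {DoctorID, Drug}; {Drug, Ward}

Candidate key of the original relation: {DoctorID, PatientID}.
Within {AdmitDate, Diagnosis, DoctorID, Drug, PatientID, Ward}: {Diagnosis, Drug, Ward}⁺ ∩ {AdmitDate, Diagnosis, DoctorID, Drug, PatientID, Ward} = {AdmitDate, Diagnosis, Drug, Ward}, not the whole set, so Diagnosis, Drug, Ward -> AdmitDate violates BCNF; decompose into {AdmitDate, Diagnosis, Drug, Ward} and {Diagnosis, DoctorID, Drug, PatientID, Ward}.
Within {AdmitDate, Diagnosis, Drug, Ward}: {Drug}⁺ ∩ {AdmitDate, Diagnosis, Drug, Ward} = {Drug, Ward}, not the whole set, so Drug -> Ward violates BCNF; decompose into {Drug, Ward} and {AdmitDate, Diagnosis, Drug}.
{Drug, Ward} is in BCNF.
{AdmitDate, Diagnosis, Drug} is in BCNF.
Within {Diagnosis, DoctorID, Drug, PatientID, Ward}: {Drug}⁺ ∩ {Diagnosis, DoctorID, Drug, PatientID, Ward} = {Drug, Ward}, not the whole set, so Drug -> Ward violates BCNF; decompose into {Drug, Ward} and {Diagnosis, DoctorID, Drug, PatientID}.
{Drug, Ward} is in BCNF.
Within {Diagnosis, DoctorID, Drug, PatientID}: {DoctorID}⁺ ∩ {Diagnosis, DoctorID, Drug, PatientID} = {DoctorID, Drug}, not the whole set, so DoctorID -> Drug violates BCNF; decompose into {DoctorID, Drug} and {Diagnosis, DoctorID, PatientID}.
{DoctorID, Drug} is in BCNF.
{Diagnosis, DoctorID, PatientID} is in BCNF.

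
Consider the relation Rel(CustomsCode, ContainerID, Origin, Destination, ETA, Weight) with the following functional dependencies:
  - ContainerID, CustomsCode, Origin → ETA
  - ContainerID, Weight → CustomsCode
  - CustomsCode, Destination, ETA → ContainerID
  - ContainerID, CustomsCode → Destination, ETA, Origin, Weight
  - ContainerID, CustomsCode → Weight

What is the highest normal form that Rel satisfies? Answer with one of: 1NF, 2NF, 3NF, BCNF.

BCNF

Candidate keys: {ContainerID, CustomsCode}, {ContainerID, Weight}, {CustomsCode, Destination, ETA}. Prime attributes: {ContainerID, CustomsCode, Destination, ETA, Weight}.
The left-hand side of every FD is a superkey, so BCNF is satisfied.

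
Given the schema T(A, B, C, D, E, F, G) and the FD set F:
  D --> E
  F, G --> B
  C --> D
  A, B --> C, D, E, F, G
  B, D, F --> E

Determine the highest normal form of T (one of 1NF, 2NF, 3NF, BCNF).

2NF

Candidate keys: {A, B}, {A, F, G}. Prime attributes: {A, B, F, G}.
D --> E: {D}⁺ = {D, E}, which is not all of the attributes, so the left side is not a superkey — BCNF is violated.
D --> E determines the non-prime attribute {E} from a non-superkey — 3NF is violated.
Checking every proper subset of each key, none determines a non-prime attribute — 2NF is satisfied.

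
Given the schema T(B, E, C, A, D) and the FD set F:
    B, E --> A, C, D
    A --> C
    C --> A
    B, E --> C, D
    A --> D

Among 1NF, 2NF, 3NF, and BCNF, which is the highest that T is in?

Candidate key: {B, E}. Prime attributes: {B, E}.
For A --> C we have {A}⁺ = {A, C, D}; {A} is not a superkey, so BCNF fails.
Because {C} is non-prime and the left side of A --> C is not a superkey, the relation is not in 3NF.
No proper subset of a key has a non-prime attribute in its closure, so there is no partial dependency; 2NF holds.

2NF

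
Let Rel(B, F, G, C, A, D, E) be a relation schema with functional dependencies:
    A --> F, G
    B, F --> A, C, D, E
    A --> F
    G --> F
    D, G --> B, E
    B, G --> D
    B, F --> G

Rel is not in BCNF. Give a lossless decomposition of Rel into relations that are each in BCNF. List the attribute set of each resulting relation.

Candidate keys of the original relation: {A, B}, {A, D}, {B, F}, {B, G}, {D, G}.
{A, B, C, D, E, F, G}: {A} determines {A, F, G} here but is not a superkey — split on A --> F, G, giving {A, F, G} and {A, B, C, D, E}.
{A, F, G}: {G} determines {F, G} here but is not a superkey — split on G --> F, giving {F, G} and {A, G}.
{F, G} is in BCNF.
{A, G} is in BCNF.
{A, B, C, D, E} is in BCNF.

{A, B, C, D, E}; {A, G}; {F, G}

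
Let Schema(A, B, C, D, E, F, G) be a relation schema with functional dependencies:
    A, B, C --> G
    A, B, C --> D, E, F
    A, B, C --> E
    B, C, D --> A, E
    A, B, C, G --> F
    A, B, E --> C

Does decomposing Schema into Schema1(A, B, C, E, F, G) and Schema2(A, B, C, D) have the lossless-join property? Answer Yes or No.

Common attributes: {A, B, C}; their closure is {A, B, C, D, E, F, G}.
Schema1 is contained in that closure, so Schema1 ∩ Schema2 --> Schema1 holds and the join is lossless.

Yes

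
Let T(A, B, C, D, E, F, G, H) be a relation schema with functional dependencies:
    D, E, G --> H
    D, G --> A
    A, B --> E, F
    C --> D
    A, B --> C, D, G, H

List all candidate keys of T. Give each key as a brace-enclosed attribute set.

{A, B}, {B, C, G}, {B, D, G}

Attributes never on any right-hand side: {B} — every candidate key must contain it.
{A, B}⁺ = {A, B, C, D, E, F, G, H}, which is every attribute, so {A, B} is a candidate key.
{B, C, G}⁺ = {A, B, C, D, E, F, G, H}, which is every attribute, so {B, C, G} is a candidate key.
{B, D, G}⁺ = {A, B, C, D, E, F, G, H}, which is every attribute, so {B, D, G} is a candidate key.
Any other superkey properly contains one of these, so there are no further candidate keys.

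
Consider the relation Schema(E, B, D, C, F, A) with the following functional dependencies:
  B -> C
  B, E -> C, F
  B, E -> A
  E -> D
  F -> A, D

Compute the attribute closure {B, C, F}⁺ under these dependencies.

Start with {B, C, F}.
F -> A, D applies; add {A, D} → now {A, B, C, D, F}.
No further FD applies.

{A, B, C, D, F}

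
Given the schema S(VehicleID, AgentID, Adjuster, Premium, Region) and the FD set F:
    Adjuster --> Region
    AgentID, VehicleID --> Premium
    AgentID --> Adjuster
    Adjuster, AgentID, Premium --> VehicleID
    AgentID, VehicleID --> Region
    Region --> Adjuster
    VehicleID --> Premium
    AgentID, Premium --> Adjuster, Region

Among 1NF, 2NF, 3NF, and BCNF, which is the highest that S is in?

Candidate keys: {AgentID, Premium}, {AgentID, VehicleID}. Prime attributes: {AgentID, Premium, VehicleID}.
For Adjuster --> Region we have {Adjuster}⁺ = {Adjuster, Region}; {Adjuster} is not a superkey, so BCNF fails.
Because {Region} is non-prime and the left side of Adjuster --> Region is not a superkey, the relation is not in 3NF.
Since {AgentID} ⊂ {AgentID, Premium} and {AgentID}⁺ ⊇ {Adjuster, Region} with {Adjuster, Region} non-prime, there is a partial dependency; 2NF fails.

1NF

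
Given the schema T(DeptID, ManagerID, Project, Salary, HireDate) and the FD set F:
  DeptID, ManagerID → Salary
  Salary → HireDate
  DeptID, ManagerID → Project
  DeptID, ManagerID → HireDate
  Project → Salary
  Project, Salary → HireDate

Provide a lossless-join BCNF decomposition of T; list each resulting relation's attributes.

Candidate key of the original relation: {DeptID, ManagerID}.
Within {DeptID, HireDate, ManagerID, Project, Salary}: {Salary}⁺ ∩ {DeptID, HireDate, ManagerID, Project, Salary} = {HireDate, Salary}, not the whole set, so Salary → HireDate violates BCNF; decompose into {HireDate, Salary} and {DeptID, ManagerID, Project, Salary}.
{HireDate, Salary} has no BCNF violation.
Within {DeptID, ManagerID, Project, Salary}: {Project}⁺ ∩ {DeptID, ManagerID, Project, Salary} = {Project, Salary}, not the whole set, so Project → Salary violates BCNF; decompose into {Project, Salary} and {DeptID, ManagerID, Project}.
{Project, Salary} has no BCNF violation.
{DeptID, ManagerID, Project} has no BCNF violation.

{DeptID, ManagerID, Project}; {HireDate, Salary}; {Project, Salary}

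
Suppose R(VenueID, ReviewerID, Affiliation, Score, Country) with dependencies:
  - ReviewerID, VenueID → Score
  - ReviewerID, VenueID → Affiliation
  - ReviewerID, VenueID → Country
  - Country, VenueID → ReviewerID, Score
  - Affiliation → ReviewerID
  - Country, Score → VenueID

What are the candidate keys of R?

{Affiliation, VenueID}⁺ = {Affiliation, Country, ReviewerID, Score, VenueID}, which is every attribute, so {Affiliation, VenueID} is a candidate key.
{Country, Score}⁺ = {Affiliation, Country, ReviewerID, Score, VenueID}, which is every attribute, so {Country, Score} is a candidate key.
{Country, VenueID}⁺ = {Affiliation, Country, ReviewerID, Score, VenueID}, which is every attribute, so {Country, VenueID} is a candidate key.
{ReviewerID, VenueID}⁺ = {Affiliation, Country, ReviewerID, Score, VenueID}, which is every attribute, so {ReviewerID, VenueID} is a candidate key.
These are minimal and exhaustive — every other superkey contains one of them.

{Affiliation, VenueID}, {Country, Score}, {Country, VenueID}, {ReviewerID, VenueID}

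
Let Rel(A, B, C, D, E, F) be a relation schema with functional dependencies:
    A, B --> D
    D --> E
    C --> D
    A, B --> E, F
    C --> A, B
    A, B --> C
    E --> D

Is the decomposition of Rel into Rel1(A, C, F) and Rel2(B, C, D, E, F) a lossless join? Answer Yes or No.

Yes

Common attributes: {C, F}; their closure is {A, B, C, D, E, F}.
Rel1 is contained in that closure, so Rel1 ∩ Rel2 --> Rel1 holds and the join is lossless.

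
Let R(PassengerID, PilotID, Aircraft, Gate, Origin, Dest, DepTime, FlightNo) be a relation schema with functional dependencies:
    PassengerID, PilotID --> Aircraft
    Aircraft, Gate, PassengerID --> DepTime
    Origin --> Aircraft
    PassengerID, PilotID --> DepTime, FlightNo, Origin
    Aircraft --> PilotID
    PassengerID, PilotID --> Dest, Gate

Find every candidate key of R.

No FD produces {PassengerID}, so it must be in every candidate key.
Closure of {Aircraft, PassengerID} is {Aircraft, DepTime, Dest, FlightNo, Gate, Origin, PassengerID, PilotID}, the whole schema; {Aircraft, PassengerID} is a candidate key.
Closure of {Origin, PassengerID} is {Aircraft, DepTime, Dest, FlightNo, Gate, Origin, PassengerID, PilotID}, the whole schema; {Origin, PassengerID} is a candidate key.
Closure of {PassengerID, PilotID} is {Aircraft, DepTime, Dest, FlightNo, Gate, Origin, PassengerID, PilotID}, the whole schema; {PassengerID, PilotID} is a candidate key.
Any other superkey properly contains one of these, so there are no further candidate keys.

{Aircraft, PassengerID}, {Origin, PassengerID}, {PassengerID, PilotID}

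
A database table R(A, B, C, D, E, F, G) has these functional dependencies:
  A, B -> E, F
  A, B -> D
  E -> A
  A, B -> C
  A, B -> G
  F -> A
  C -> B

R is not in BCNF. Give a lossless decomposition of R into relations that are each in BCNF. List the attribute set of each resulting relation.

Candidate keys of the original relation: {A, B}, {A, C}, {B, E}, {B, F}, {C, E}, {C, F}.
Within {A, B, C, D, E, F, G}: {E}⁺ ∩ {A, B, C, D, E, F, G} = {A, E}, not the whole set, so E -> A violates BCNF; decompose into {A, E} and {B, C, D, E, F, G}.
{A, E} is in BCNF.
Within {B, C, D, E, F, G}: {C}⁺ ∩ {B, C, D, E, F, G} = {B, C}, not the whole set, so C -> B violates BCNF; decompose into {B, C} and {C, D, E, F, G}.
{B, C} is in BCNF.
{C, D, E, F, G} is in BCNF.

{A, E}; {B, C}; {C, D, E, F, G}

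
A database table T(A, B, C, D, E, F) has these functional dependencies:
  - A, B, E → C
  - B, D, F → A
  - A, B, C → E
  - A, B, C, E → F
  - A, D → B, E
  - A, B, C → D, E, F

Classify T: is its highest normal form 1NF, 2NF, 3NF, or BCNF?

BCNF

Candidate keys: {A, B, C}, {A, B, E}, {A, D}, {B, D, F}. Prime attributes: {A, B, C, D, E, F}.
Every FD has a superkey on the left, so the relation is in BCNF.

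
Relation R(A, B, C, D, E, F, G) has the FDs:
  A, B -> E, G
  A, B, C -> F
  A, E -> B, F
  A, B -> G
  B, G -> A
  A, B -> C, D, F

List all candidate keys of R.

{A, B}⁺ = {A, B, C, D, E, F, G}, which is every attribute, so {A, B} is a candidate key.
{A, E}⁺ = {A, B, C, D, E, F, G}, which is every attribute, so {A, E} is a candidate key.
{B, G}⁺ = {A, B, C, D, E, F, G}, which is every attribute, so {B, G} is a candidate key.
Any other superkey properly contains one of these, so there are no further candidate keys.

{A, B}, {A, E}, {B, G}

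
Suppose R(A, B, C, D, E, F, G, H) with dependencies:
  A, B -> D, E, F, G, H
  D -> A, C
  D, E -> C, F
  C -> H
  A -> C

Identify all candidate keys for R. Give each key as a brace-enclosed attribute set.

Attributes never on any right-hand side: {B} — every candidate key must contain it.
{A, B} is a candidate key since {A, B}⁺ = {A, B, C, D, E, F, G, H} covers every attribute.
{B, D} is a candidate key since {B, D}⁺ = {A, B, C, D, E, F, G, H} covers every attribute.
These are minimal and exhaustive — every other superkey contains one of them.

{A, B}, {B, D}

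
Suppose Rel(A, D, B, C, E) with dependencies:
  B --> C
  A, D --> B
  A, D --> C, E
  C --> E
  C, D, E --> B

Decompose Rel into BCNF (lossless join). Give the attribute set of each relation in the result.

Candidate key of the original relation: {A, D}.
Within {A, B, C, D, E}: {B}⁺ ∩ {A, B, C, D, E} = {B, C, E}, not the whole set, so B --> C, E violates BCNF; decompose into {B, C, E} and {A, B, D}.
Within {B, C, E}: {C}⁺ ∩ {B, C, E} = {C, E}, not the whole set, so C --> E violates BCNF; decompose into {C, E} and {B, C}.
{C, E}: every determinant is a superkey — BCNF.
{B, C}: every determinant is a superkey — BCNF.
{A, B, D}: every determinant is a superkey — BCNF.

{A, B, D}; {B, C}; {C, E}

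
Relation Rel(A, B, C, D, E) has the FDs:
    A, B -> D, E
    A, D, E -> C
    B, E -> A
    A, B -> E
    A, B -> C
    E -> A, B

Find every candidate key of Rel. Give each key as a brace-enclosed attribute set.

{A, B}, {E}

Closure of {E} is {A, B, C, D, E}, the whole schema; {E} is a candidate key.
Closure of {A, B} is {A, B, C, D, E}, the whole schema; {A, B} is a candidate key.
Any other superkey properly contains one of these, so there are no further candidate keys.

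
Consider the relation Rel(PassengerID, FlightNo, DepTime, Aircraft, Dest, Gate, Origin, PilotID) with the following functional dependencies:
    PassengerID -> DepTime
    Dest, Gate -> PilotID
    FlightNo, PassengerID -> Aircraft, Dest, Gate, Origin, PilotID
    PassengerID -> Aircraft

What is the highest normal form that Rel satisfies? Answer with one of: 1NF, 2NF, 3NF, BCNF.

1NF

Candidate key: {FlightNo, PassengerID}. Prime attributes: {FlightNo, PassengerID}.
PassengerID -> DepTime: {PassengerID}⁺ = {Aircraft, DepTime, PassengerID}, which is not all of the attributes, so the left side is not a superkey — BCNF is violated.
Because {DepTime} is non-prime and the left side of PassengerID -> DepTime is not a superkey, the relation is not in 3NF.
The proper key subset {PassengerID} of {FlightNo, PassengerID} determines non-prime {Aircraft, DepTime}, so the relation is not even in 2NF.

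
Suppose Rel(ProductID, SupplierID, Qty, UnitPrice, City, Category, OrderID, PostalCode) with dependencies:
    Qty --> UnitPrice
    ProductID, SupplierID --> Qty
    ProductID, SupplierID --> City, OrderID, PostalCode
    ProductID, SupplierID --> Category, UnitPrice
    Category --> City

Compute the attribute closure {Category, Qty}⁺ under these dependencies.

{Category, City, Qty, UnitPrice}

Start with {Category, Qty}.
Qty --> UnitPrice applies; add {UnitPrice} → now {Category, Qty, UnitPrice}.
Category --> City applies; add {City} → now {Category, City, Qty, UnitPrice}.
No further FD applies.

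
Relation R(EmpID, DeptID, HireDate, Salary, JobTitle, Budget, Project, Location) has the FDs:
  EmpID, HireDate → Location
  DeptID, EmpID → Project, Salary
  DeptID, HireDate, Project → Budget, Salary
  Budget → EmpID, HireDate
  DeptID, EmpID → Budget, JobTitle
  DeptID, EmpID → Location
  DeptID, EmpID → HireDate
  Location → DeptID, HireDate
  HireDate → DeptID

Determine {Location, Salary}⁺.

Start with {Location, Salary}.
Location → DeptID, HireDate applies; add {DeptID, HireDate} → now {DeptID, HireDate, Location, Salary}.
No further FD applies.

{DeptID, HireDate, Location, Salary}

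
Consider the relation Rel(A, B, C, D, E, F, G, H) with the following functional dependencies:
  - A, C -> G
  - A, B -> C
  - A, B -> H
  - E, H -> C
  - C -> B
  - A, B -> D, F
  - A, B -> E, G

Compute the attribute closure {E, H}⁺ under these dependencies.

{B, C, E, H}

Start with {E, H}.
E, H -> C applies; add {C} → now {C, E, H}.
C -> B applies; add {B} → now {B, C, E, H}.
No further FD applies.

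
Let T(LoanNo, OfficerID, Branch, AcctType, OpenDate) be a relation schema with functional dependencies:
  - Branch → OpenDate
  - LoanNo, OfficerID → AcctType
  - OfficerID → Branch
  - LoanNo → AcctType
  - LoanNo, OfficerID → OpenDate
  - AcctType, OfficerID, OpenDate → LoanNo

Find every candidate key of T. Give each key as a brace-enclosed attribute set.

No FD produces {OfficerID}, so it must be in every candidate key.
{AcctType, OfficerID}⁺ = {AcctType, Branch, LoanNo, OfficerID, OpenDate} — all of the relation — so {AcctType, OfficerID} is a candidate key.
{LoanNo, OfficerID}⁺ = {AcctType, Branch, LoanNo, OfficerID, OpenDate} — all of the relation — so {LoanNo, OfficerID} is a candidate key.
Any other superkey properly contains one of these, so there are no further candidate keys.

{AcctType, OfficerID}, {LoanNo, OfficerID}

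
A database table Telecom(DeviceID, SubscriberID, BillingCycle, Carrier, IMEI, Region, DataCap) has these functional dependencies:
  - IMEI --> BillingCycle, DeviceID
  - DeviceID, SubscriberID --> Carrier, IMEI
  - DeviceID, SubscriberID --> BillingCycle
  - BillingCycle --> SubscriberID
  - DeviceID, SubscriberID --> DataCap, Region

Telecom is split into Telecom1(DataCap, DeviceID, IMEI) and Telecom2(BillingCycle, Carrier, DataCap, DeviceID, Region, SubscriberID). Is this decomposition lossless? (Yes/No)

No

Telecom1 ∩ Telecom2 = {DataCap, DeviceID}; its closure under F is {DataCap, DeviceID}.
Neither Telecom1 nor Telecom2 is contained in that closure, so the decomposition is lossy.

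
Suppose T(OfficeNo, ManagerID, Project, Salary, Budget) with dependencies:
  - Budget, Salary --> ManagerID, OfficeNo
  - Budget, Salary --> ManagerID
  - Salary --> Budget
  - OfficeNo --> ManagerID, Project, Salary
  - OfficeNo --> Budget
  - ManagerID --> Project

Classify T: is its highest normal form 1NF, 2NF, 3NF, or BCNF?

Candidate keys: {OfficeNo}, {Salary}. Prime attributes: {OfficeNo, Salary}.
ManagerID --> Project breaks BCNF: {ManagerID}⁺ = {ManagerID, Project}, so {ManagerID} is not a superkey.
Because {Project} is non-prime and the left side of ManagerID --> Project is not a superkey, the relation is not in 3NF.
With only single-attribute keys there can be no partial dependency, so 2NF holds.

2NF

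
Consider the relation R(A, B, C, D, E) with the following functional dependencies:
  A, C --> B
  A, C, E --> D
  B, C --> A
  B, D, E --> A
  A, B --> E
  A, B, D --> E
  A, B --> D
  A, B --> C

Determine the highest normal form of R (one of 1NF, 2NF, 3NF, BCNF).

Candidate keys: {A, B}, {A, C}, {B, C}, {B, D, E}. Prime attributes: {A, B, C, D, E}.
Each dependency's left side is a superkey — BCNF holds.

BCNF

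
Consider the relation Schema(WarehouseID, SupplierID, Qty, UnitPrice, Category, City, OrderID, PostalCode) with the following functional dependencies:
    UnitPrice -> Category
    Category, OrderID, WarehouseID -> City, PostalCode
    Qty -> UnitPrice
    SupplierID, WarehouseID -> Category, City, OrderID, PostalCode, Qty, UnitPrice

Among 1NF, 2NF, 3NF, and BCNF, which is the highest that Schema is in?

Candidate key: {SupplierID, WarehouseID}. Prime attributes: {SupplierID, WarehouseID}.
UnitPrice -> Category breaks BCNF: {UnitPrice}⁺ = {Category, UnitPrice}, so {UnitPrice} is not a superkey.
UnitPrice -> Category has non-prime {Category} on the right and a non-superkey on the left, so 3NF fails.
No non-prime attribute depends on a proper subset of any candidate key, so 2NF holds.

2NF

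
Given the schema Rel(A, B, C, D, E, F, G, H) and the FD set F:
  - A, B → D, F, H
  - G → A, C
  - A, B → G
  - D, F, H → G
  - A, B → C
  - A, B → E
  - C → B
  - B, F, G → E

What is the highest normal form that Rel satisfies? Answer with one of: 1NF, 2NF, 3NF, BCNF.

3NF

Candidate keys: {A, B}, {A, C}, {D, F, H}, {G}. Prime attributes: {A, B, C, D, F, G, H}.
C → B: {C}⁺ = {B, C}, which is not all of the attributes, so the left side is not a superkey — BCNF is violated.
Since {B} ⊆ prime attributes and every other non-superkey FD also has a prime right side, the schema is in 3NF.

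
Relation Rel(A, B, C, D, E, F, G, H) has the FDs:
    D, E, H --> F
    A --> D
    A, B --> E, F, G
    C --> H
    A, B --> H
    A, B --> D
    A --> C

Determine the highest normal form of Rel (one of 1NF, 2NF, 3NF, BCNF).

1NF

Candidate key: {A, B}. Prime attributes: {A, B}.
D, E, H --> F: {D, E, H}⁺ = {D, E, F, H}, which is not all of the attributes, so the left side is not a superkey — BCNF is violated.
Because {F} is non-prime and the left side of D, E, H --> F is not a superkey, the relation is not in 3NF.
Since {A} ⊂ {A, B} and {A}⁺ ⊇ {C, D, H} with {C, D, H} non-prime, there is a partial dependency; 2NF fails.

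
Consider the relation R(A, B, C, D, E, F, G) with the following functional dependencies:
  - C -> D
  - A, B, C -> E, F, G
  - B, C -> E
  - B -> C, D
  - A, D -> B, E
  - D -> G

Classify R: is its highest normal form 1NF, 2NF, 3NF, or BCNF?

1NF

Candidate keys: {A, B}, {A, C}, {A, D}. Prime attributes: {A, B, C, D}.
C -> D breaks BCNF: {C}⁺ = {C, D, G}, so {C} is not a superkey.
Because {E} is non-prime and the left side of B, C -> E is not a superkey, the relation is not in 3NF.
Since {B} ⊂ {A, B} and {B}⁺ ⊇ {E, G} with {E, G} non-prime, there is a partial dependency; 2NF fails.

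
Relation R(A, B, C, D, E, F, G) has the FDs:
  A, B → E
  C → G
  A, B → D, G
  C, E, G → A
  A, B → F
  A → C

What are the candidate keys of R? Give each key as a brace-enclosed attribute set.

{B} never appears on the right of any FD, so every key must include it.
Closure of {A, B} is {A, B, C, D, E, F, G}, the whole schema; {A, B} is a candidate key.
Closure of {B, C, E} is {A, B, C, D, E, F, G}, the whole schema; {B, C, E} is a candidate key.
No proper subset of any of these is a key, and no other minimal superkey exists.

{A, B}, {B, C, E}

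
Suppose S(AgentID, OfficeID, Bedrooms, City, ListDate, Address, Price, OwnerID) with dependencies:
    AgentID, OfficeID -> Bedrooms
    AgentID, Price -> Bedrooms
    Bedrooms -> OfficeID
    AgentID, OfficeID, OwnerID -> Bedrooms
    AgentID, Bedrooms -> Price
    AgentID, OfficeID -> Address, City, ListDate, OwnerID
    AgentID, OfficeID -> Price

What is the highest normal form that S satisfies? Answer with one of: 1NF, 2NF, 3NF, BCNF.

3NF

Candidate keys: {AgentID, Bedrooms}, {AgentID, OfficeID}, {AgentID, Price}. Prime attributes: {AgentID, Bedrooms, OfficeID, Price}.
Bedrooms -> OfficeID: {Bedrooms}⁺ = {Bedrooms, OfficeID}, which is not all of the attributes, so the left side is not a superkey — BCNF is violated.
Its right-hand attributes {OfficeID} are all prime, as are those of every other non-superkey FD — the relation is in 3NF.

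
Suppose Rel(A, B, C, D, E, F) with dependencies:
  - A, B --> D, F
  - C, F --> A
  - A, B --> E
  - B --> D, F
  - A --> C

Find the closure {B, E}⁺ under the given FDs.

{B, D, E, F}

Start with {B, E}.
B --> D, F applies; add {D, F} → now {B, D, E, F}.
No further FD applies.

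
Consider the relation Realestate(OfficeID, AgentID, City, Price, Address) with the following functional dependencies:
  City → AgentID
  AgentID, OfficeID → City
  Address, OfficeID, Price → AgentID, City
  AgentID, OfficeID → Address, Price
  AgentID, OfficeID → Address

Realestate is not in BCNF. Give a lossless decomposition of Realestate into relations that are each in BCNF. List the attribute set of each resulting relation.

Candidate keys of the original relation: {Address, OfficeID, Price}, {AgentID, OfficeID}, {City, OfficeID}.
In {Address, AgentID, City, OfficeID, Price}, {City} is not a superkey ({City}⁺ restricted to this set is {AgentID, City}), so split on City → AgentID into {AgentID, City} and {Address, City, OfficeID, Price}.
{AgentID, City} has no BCNF violation.
{Address, City, OfficeID, Price} has no BCNF violation.

{Address, City, OfficeID, Price}; {AgentID, City}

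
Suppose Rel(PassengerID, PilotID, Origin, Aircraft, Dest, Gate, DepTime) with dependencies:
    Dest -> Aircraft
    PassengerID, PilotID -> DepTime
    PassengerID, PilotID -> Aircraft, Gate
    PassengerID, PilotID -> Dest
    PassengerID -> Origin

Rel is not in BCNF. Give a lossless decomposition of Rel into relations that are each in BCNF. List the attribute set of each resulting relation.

Candidate key of the original relation: {PassengerID, PilotID}.
In {Aircraft, DepTime, Dest, Gate, Origin, PassengerID, PilotID}, {Dest} is not a superkey ({Dest}⁺ restricted to this set is {Aircraft, Dest}), so split on Dest -> Aircraft into {Aircraft, Dest} and {DepTime, Dest, Gate, Origin, PassengerID, PilotID}.
{Aircraft, Dest} is in BCNF.
In {DepTime, Dest, Gate, Origin, PassengerID, PilotID}, {PassengerID} is not a superkey ({PassengerID}⁺ restricted to this set is {Origin, PassengerID}), so split on PassengerID -> Origin into {Origin, PassengerID} and {DepTime, Dest, Gate, PassengerID, PilotID}.
{Origin, PassengerID} is in BCNF.
{DepTime, Dest, Gate, PassengerID, PilotID} is in BCNF.

{Aircraft, Dest}; {DepTime, Dest, Gate, PassengerID, PilotID}; {Origin, PassengerID}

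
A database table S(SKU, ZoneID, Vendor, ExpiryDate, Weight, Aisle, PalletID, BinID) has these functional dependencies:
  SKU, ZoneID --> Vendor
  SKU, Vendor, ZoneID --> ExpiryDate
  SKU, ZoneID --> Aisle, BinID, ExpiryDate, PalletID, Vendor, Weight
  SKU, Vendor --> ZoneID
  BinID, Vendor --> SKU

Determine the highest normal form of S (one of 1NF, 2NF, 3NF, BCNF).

Candidate keys: {BinID, Vendor}, {SKU, Vendor}, {SKU, ZoneID}. Prime attributes: {BinID, SKU, Vendor, ZoneID}.
The left-hand side of every FD is a superkey, so BCNF is satisfied.

BCNF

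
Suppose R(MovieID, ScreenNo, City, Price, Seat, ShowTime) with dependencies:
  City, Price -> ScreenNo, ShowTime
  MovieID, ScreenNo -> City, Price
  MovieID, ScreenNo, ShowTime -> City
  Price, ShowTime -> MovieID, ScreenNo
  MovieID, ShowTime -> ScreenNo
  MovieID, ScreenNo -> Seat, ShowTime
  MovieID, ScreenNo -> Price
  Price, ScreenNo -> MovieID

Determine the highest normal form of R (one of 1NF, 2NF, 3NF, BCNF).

Candidate keys: {City, Price}, {MovieID, ScreenNo}, {MovieID, ShowTime}, {Price, ScreenNo}, {Price, ShowTime}. Prime attributes: {City, MovieID, Price, ScreenNo, ShowTime}.
Each dependency's left side is a superkey — BCNF holds.

BCNF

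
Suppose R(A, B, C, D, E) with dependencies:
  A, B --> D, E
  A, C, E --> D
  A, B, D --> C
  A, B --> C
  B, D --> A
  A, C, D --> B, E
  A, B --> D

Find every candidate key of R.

{A, B}⁺ = {A, B, C, D, E}, which is every attribute, so {A, B} is a candidate key.
{B, D}⁺ = {A, B, C, D, E}, which is every attribute, so {B, D} is a candidate key.
{A, C, D}⁺ = {A, B, C, D, E}, which is every attribute, so {A, C, D} is a candidate key.
{A, C, E}⁺ = {A, B, C, D, E}, which is every attribute, so {A, C, E} is a candidate key.
These are minimal and exhaustive — every other superkey contains one of them.

{A, B}, {A, C, D}, {A, C, E}, {B, D}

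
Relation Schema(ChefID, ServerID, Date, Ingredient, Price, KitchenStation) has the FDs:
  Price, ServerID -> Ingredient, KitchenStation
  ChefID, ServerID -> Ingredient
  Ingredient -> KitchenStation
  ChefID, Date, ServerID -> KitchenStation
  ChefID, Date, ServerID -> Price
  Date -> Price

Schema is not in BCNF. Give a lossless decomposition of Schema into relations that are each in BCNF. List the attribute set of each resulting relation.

Candidate key of the original relation: {ChefID, Date, ServerID}.
{ChefID, Date, Ingredient, KitchenStation, Price, ServerID}: {Price, ServerID} determines {Ingredient, KitchenStation, Price, ServerID} here but is not a superkey — split on Price, ServerID -> Ingredient, KitchenStation, giving {Ingredient, KitchenStation, Price, ServerID} and {ChefID, Date, Price, ServerID}.
{Ingredient, KitchenStation, Price, ServerID}: {Ingredient} determines {Ingredient, KitchenStation} here but is not a superkey — split on Ingredient -> KitchenStation, giving {Ingredient, KitchenStation} and {Ingredient, Price, ServerID}.
{Ingredient, KitchenStation} has no BCNF violation.
{Ingredient, Price, ServerID} has no BCNF violation.
{ChefID, Date, Price, ServerID}: {Date} determines {Date, Price} here but is not a superkey — split on Date -> Price, giving {Date, Price} and {ChefID, Date, ServerID}.
{Date, Price} has no BCNF violation.
{ChefID, Date, ServerID} has no BCNF violation.

{ChefID, Date, ServerID}; {Date, Price}; {Ingredient, KitchenStation}; {Ingredient, Price, ServerID}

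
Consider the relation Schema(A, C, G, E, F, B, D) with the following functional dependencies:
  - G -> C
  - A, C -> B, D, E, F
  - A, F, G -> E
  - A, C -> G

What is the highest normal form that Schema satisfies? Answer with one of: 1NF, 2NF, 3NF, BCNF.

Candidate keys: {A, C}, {A, G}. Prime attributes: {A, C, G}.
For G -> C we have {G}⁺ = {C, G}; {G} is not a superkey, so BCNF fails.
Since {C} ⊆ prime attributes and every other non-superkey FD also has a prime right side, the schema is in 3NF.

3NF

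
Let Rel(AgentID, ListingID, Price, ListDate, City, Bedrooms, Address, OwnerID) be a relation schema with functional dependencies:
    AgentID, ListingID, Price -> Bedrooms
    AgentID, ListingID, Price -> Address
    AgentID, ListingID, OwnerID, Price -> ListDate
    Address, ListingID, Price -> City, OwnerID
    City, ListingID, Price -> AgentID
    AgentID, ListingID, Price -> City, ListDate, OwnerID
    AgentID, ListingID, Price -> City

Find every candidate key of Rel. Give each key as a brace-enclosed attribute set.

{Address, ListingID, Price}, {AgentID, ListingID, Price}, {City, ListingID, Price}

{ListingID, Price} never appear on the right of any FD, so every key must include all of them.
{Address, ListingID, Price}⁺ = {Address, AgentID, Bedrooms, City, ListDate, ListingID, OwnerID, Price}, which is every attribute, so {Address, ListingID, Price} is a candidate key.
{AgentID, ListingID, Price}⁺ = {Address, AgentID, Bedrooms, City, ListDate, ListingID, OwnerID, Price}, which is every attribute, so {AgentID, ListingID, Price} is a candidate key.
{City, ListingID, Price}⁺ = {Address, AgentID, Bedrooms, City, ListDate, ListingID, OwnerID, Price}, which is every attribute, so {City, ListingID, Price} is a candidate key.
No proper subset of any of these is a key, and no other minimal superkey exists.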